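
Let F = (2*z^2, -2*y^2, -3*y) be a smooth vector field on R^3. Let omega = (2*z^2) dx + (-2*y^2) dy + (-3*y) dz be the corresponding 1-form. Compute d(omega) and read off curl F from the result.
d(omega) = (-3) dy ∧ dz + (4*z) dz ∧ dx + (0) dx ∧ dy; curl F = (-3, 4*z, 0)

d omega = sum_{i<j} (∂f_j/∂x_i - ∂f_i/∂x_j) dx_i ∧ dx_j. Under the identification (dy ∧ dz, dz ∧ dx, dx ∧ dy) ↔ (e_x, e_y, e_z), the coefficients are exactly the components of curl F. Compute:
  ∂R/∂y - ∂Q/∂z = (-3) - (0) = -3
  ∂P/∂z - ∂R/∂x = (4*z) - (0) = 4*z
  ∂Q/∂x - ∂P/∂y = (0) - (0) = 0.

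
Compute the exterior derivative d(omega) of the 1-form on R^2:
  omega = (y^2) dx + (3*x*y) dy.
d(omega) = (y) dx ∧ dy

For a 1-form omega = sum_i f_i dx_i, the exterior derivative is
  d(omega) = sum_{i < j} (∂f_j/∂x_i - ∂f_i/∂x_j) dx_i ∧ dx_j.
  coefficient of dx ∧ dy: ∂f_2/∂x - ∂f_1/∂y = ∂(3*x*y)/∂x - ∂(y^2)/∂y = y
Assembling: d(omega) = (y) dx ∧ dy.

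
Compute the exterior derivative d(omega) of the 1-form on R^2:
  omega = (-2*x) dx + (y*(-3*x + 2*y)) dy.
d(omega) = (-3*y) dx ∧ dy

For a 1-form omega = sum_i f_i dx_i, the exterior derivative is
  d(omega) = sum_{i < j} (∂f_j/∂x_i - ∂f_i/∂x_j) dx_i ∧ dx_j.
  coefficient of dx ∧ dy: ∂f_2/∂x - ∂f_1/∂y = ∂(y*(-3*x + 2*y))/∂x - ∂(-2*x)/∂y = -3*y
Assembling: d(omega) = (-3*y) dx ∧ dy.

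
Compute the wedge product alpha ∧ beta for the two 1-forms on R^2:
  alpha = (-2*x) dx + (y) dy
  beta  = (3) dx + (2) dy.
alpha ∧ beta = (-4*x - 3*y) dx ∧ dy

Distribute the wedge, using dx_i ∧ dx_j = -dx_j ∧ dx_i and dx_i ∧ dx_i = 0. For each pair (i, j) with i < j, the coefficient of dx_i ∧ dx_j in alpha ∧ beta is (alpha_i * beta_j - alpha_j * beta_i). Collecting: alpha ∧ beta = (-4*x - 3*y) dx ∧ dy.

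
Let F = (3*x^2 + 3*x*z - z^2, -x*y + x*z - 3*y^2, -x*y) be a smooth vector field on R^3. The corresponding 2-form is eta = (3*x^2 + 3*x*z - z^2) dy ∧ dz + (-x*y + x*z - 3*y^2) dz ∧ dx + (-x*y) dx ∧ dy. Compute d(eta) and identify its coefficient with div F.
d(eta) = (5*x - 6*y + 3*z) dx ∧ dy ∧ dz; div F = 5*x - 6*y + 3*z

For a 2-form in R^3 of the form above, applying d gives a 3-form with coefficient ∂P/∂x + ∂Q/∂y + ∂R/∂z:
  ∂P/∂x = 6*x + 3*z
  ∂Q/∂y = -x - 6*y
  ∂R/∂z = 0
Sum = 5*x - 6*y + 3*z, which is exactly div F.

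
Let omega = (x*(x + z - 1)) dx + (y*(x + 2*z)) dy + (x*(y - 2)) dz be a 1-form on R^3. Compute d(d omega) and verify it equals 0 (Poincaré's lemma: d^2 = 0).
d(d omega) = 0

Step 1: d omega = sum_{i<j} (∂f_j/∂x_i - ∂f_i/∂x_j) dx_i ∧ dx_j:
  coeff of dx ∧ dy: y
  coeff of dx ∧ dz: -x + y - 2
  coeff of dy ∧ dz: x - 2*y
Step 2: Apply d again to each 2-form coefficient. The only possible 3-form in R^3 is dx ∧ dy ∧ dz, with coefficient
  ∂(coeff of dy∧dz)/∂x - ∂(coeff of dx∧dz)/∂y + ∂(coeff of dx∧dy)/∂z
  = ∂/∂x (x - 2*y) - ∂/∂y (-x + y - 2) + ∂/∂z (y).
Each of these terms simplifies to sums of mixed partials that cancel in pairs. The result is 0 (by equality of mixed partials for smooth functions — Schwarz / Clairaut).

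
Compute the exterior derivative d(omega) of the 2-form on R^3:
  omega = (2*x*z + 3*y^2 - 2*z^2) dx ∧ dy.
d(omega) = (2*x - 4*z) dx ∧ dy ∧ dz

For a 2-form omega = sum_{i<j} g_{ij} dx_i ∧ dx_j, the exterior derivative is
  d(omega) = sum_{i<j} d(g_{ij}) ∧ dx_i ∧ dx_j = sum_{i<j, k} (∂g_{ij}/∂x_k) dx_k ∧ dx_i ∧ dx_j.
Expand each term, using dx_k ∧ dx_i ∧ dx_j = sgn(permutation) dx_{(a)} ∧ dx_{(b)} ∧ dx_{(c)} with (a < b < c) sorted:
  d(2*x*z + 3*y^2 - 2*z^2) includes (∂/∂z)(2*x*z + 3*y^2 - 2*z^2) dz = (2*x - 4*z) dz, which multiplied by dx ∧ dy gives (2*x - 4*z) dx ∧ dy ∧ dz
Collecting like 3-forms: d(omega) = (2*x - 4*z) dx ∧ dy ∧ dz.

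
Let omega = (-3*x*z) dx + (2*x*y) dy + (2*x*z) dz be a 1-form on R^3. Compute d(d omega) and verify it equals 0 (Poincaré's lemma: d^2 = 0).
d(d omega) = 0

Step 1: d omega = sum_{i<j} (∂f_j/∂x_i - ∂f_i/∂x_j) dx_i ∧ dx_j:
  coeff of dx ∧ dy: 2*y
  coeff of dx ∧ dz: 3*x + 2*z
  coeff of dy ∧ dz: 0
Step 2: Apply d again to each 2-form coefficient. The only possible 3-form in R^3 is dx ∧ dy ∧ dz, with coefficient
  ∂(coeff of dy∧dz)/∂x - ∂(coeff of dx∧dz)/∂y + ∂(coeff of dx∧dy)/∂z
  = ∂/∂x (0) - ∂/∂y (3*x + 2*z) + ∂/∂z (2*y).
Each of these terms simplifies to sums of mixed partials that cancel in pairs. The result is 0 (by equality of mixed partials for smooth functions — Schwarz / Clairaut).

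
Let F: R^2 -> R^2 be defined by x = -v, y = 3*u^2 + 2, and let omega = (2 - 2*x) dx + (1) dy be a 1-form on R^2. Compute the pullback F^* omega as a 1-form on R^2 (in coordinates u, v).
F^* omega = (6*u) du + (-2*v - 2) dv

Using F^*(f dg) = (f ∘ F) d(g ∘ F), substitute each coordinate x_i by F_i(u, v) in f_i, and replace dx_i by d F_i = (∂F_i/∂u) du + (∂F_i/∂v) dv.
  For the x component: f_1(F) = 2*v + 2; d F_1 = (0) du + (-1) dv
  For the y component: f_2(F) = 1; d F_2 = (6*u) du + (0) dv
Combining and collecting du, dv coefficients:
  coeff of du: 6*u
  coeff of dv: -2*v - 2
F^* omega = (6*u) du + (-2*v - 2) dv.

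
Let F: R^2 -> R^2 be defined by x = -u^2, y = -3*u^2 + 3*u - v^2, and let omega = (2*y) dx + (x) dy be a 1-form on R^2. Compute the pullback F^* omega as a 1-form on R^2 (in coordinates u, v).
F^* omega = (u*(18*u^2 - 15*u + 4*v^2)) du + (2*u^2*v) dv

Using F^*(f dg) = (f ∘ F) d(g ∘ F), substitute each coordinate x_i by F_i(u, v) in f_i, and replace dx_i by d F_i = (∂F_i/∂u) du + (∂F_i/∂v) dv.
  For the x component: f_1(F) = -6*u^2 + 6*u - 2*v^2; d F_1 = (-2*u) du + (0) dv
  For the y component: f_2(F) = -u^2; d F_2 = (3 - 6*u) du + (-2*v) dv
Combining and collecting du, dv coefficients:
  coeff of du: u*(18*u^2 - 15*u + 4*v^2)
  coeff of dv: 2*u^2*v
F^* omega = (u*(18*u^2 - 15*u + 4*v^2)) du + (2*u^2*v) dv.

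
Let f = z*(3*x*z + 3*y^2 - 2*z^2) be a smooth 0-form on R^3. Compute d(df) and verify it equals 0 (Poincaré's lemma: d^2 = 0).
d(df) = 0

Step 1: df = sum_i (∂f/∂x_i) dx_i = (3*z^2) dx + (6*y*z) dy + (6*x*z + 3*y^2 - 6*z^2) dz.
Step 2: Apply d again. Using the 1-form formula, the coefficient of dx ∧ dy in d(df) is ∂^2 f/∂x ∂y - ∂^2 f/∂y ∂x = (0) - (0) = 0 (equality of mixed partials for smooth f).
Similarly for dx ∧ dz and dy ∧ dz — all coefficients vanish. So d(df) = 0.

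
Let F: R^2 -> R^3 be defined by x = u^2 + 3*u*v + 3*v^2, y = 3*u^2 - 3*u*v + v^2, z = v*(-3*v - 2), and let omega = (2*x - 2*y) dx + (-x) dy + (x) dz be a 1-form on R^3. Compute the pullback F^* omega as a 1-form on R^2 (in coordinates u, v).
F^* omega = (-14*u^3 - 3*u^2*v + 35*u*v^2 + 21*v^3) du + (-9*u^3 + 13*u^2*v - 2*u^2 + 69*u*v^2 - 6*u*v - 6*v^2) dv

Using F^*(f dg) = (f ∘ F) d(g ∘ F), substitute each coordinate x_i by F_i(u, v) in f_i, and replace dx_i by d F_i = (∂F_i/∂u) du + (∂F_i/∂v) dv.
  For the x component: f_1(F) = -4*u^2 + 12*u*v + 4*v^2; d F_1 = (2*u + 3*v) du + (3*u + 6*v) dv
  For the y component: f_2(F) = -u^2 - 3*u*v - 3*v^2; d F_2 = (6*u - 3*v) du + (-3*u + 2*v) dv
  For the z component: f_3(F) = u^2 + 3*u*v + 3*v^2; d F_3 = (0) du + (-6*v - 2) dv
Combining and collecting du, dv coefficients:
  coeff of du: -14*u^3 - 3*u^2*v + 35*u*v^2 + 21*v^3
  coeff of dv: -9*u^3 + 13*u^2*v - 2*u^2 + 69*u*v^2 - 6*u*v - 6*v^2
F^* omega = (-14*u^3 - 3*u^2*v + 35*u*v^2 + 21*v^3) du + (-9*u^3 + 13*u^2*v - 2*u^2 + 69*u*v^2 - 6*u*v - 6*v^2) dv.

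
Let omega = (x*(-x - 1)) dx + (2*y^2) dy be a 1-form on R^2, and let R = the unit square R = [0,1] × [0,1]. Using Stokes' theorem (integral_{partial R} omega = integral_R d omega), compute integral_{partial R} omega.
integral_(partial R) omega = 0

Stokes: integral_partial_R omega = integral_R d omega with d omega = (∂Q/∂x - ∂P/∂y) dx ∧ dy.
  ∂Q/∂x = 0
  ∂P/∂y = 0
  integrand = ∂Q/∂x - ∂P/∂y = 0.
Integrating over R: integral_0^1 integral_0^1 (0) dx dy = 0.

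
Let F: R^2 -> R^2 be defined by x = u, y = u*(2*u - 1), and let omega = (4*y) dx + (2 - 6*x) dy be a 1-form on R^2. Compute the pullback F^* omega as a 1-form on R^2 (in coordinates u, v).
F^* omega = (-16*u^2 + 10*u - 2) du

Using F^*(f dg) = (f ∘ F) d(g ∘ F), substitute each coordinate x_i by F_i(u, v) in f_i, and replace dx_i by d F_i = (∂F_i/∂u) du + (∂F_i/∂v) dv.
  For the x component: f_1(F) = 4*u*(2*u - 1); d F_1 = (1) du + (0) dv
  For the y component: f_2(F) = 2 - 6*u; d F_2 = (4*u - 1) du + (0) dv
Combining and collecting du, dv coefficients:
  coeff of du: -16*u^2 + 10*u - 2
  coeff of dv: 0
F^* omega = (-16*u^2 + 10*u - 2) du.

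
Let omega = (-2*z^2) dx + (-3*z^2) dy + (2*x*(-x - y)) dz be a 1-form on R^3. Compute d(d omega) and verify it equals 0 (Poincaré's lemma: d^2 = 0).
d(d omega) = 0

Step 1: d omega = sum_{i<j} (∂f_j/∂x_i - ∂f_i/∂x_j) dx_i ∧ dx_j:
  coeff of dx ∧ dy: 0
  coeff of dx ∧ dz: -4*x - 2*y + 4*z
  coeff of dy ∧ dz: -2*x + 6*z
Step 2: Apply d again to each 2-form coefficient. The only possible 3-form in R^3 is dx ∧ dy ∧ dz, with coefficient
  ∂(coeff of dy∧dz)/∂x - ∂(coeff of dx∧dz)/∂y + ∂(coeff of dx∧dy)/∂z
  = ∂/∂x (-2*x + 6*z) - ∂/∂y (-4*x - 2*y + 4*z) + ∂/∂z (0).
Each of these terms simplifies to sums of mixed partials that cancel in pairs. The result is 0 (by equality of mixed partials for smooth functions — Schwarz / Clairaut).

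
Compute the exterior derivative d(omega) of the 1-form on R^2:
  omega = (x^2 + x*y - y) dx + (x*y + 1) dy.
d(omega) = (-x + y + 1) dx ∧ dy

For a 1-form omega = sum_i f_i dx_i, the exterior derivative is
  d(omega) = sum_{i < j} (∂f_j/∂x_i - ∂f_i/∂x_j) dx_i ∧ dx_j.
  coefficient of dx ∧ dy: ∂f_2/∂x - ∂f_1/∂y = ∂(x*y + 1)/∂x - ∂(x^2 + x*y - y)/∂y = -x + y + 1
Assembling: d(omega) = (-x + y + 1) dx ∧ dy.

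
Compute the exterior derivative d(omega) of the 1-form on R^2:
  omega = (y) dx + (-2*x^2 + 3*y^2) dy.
d(omega) = (-4*x - 1) dx ∧ dy

For a 1-form omega = sum_i f_i dx_i, the exterior derivative is
  d(omega) = sum_{i < j} (∂f_j/∂x_i - ∂f_i/∂x_j) dx_i ∧ dx_j.
  coefficient of dx ∧ dy: ∂f_2/∂x - ∂f_1/∂y = ∂(-2*x^2 + 3*y^2)/∂x - ∂(y)/∂y = -4*x - 1
Assembling: d(omega) = (-4*x - 1) dx ∧ dy.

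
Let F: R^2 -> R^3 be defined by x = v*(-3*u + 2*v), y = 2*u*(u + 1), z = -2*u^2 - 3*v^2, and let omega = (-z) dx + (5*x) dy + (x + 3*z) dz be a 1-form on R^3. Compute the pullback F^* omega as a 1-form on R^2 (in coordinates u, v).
F^* omega = (24*u^3 - 54*u^2*v + 68*u*v^2 - 30*u*v - 9*v^3 + 20*v^2) du + (-6*u^3 + 44*u^2*v + 9*u*v^2 + 54*v^3) dv

Using F^*(f dg) = (f ∘ F) d(g ∘ F), substitute each coordinate x_i by F_i(u, v) in f_i, and replace dx_i by d F_i = (∂F_i/∂u) du + (∂F_i/∂v) dv.
  For the x component: f_1(F) = 2*u^2 + 3*v^2; d F_1 = (-3*v) du + (-3*u + 4*v) dv
  For the y component: f_2(F) = 5*v*(-3*u + 2*v); d F_2 = (4*u + 2) du + (0) dv
  For the z component: f_3(F) = -6*u^2 - 3*u*v - 7*v^2; d F_3 = (-4*u) du + (-6*v) dv
Combining and collecting du, dv coefficients:
  coeff of du: 24*u^3 - 54*u^2*v + 68*u*v^2 - 30*u*v - 9*v^3 + 20*v^2
  coeff of dv: -6*u^3 + 44*u^2*v + 9*u*v^2 + 54*v^3
F^* omega = (24*u^3 - 54*u^2*v + 68*u*v^2 - 30*u*v - 9*v^3 + 20*v^2) du + (-6*u^3 + 44*u^2*v + 9*u*v^2 + 54*v^3) dv.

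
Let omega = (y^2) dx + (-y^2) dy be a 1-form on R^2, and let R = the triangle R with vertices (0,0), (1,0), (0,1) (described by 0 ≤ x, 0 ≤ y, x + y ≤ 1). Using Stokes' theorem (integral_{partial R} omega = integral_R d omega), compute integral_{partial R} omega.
integral_(partial R) omega = -1/3

Stokes: integral_partial_R omega = integral_R d omega with d omega = (∂Q/∂x - ∂P/∂y) dx ∧ dy.
  ∂Q/∂x = 0
  ∂P/∂y = 2*y
  integrand = ∂Q/∂x - ∂P/∂y = -2*y.
Integrating over R: integral_0^1 integral_0^{1-x} (-2*y) dy dx = -1/3.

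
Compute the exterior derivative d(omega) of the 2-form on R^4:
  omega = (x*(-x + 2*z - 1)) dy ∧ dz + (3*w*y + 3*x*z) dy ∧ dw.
d(omega) = (-2*x + 2*z - 1) dx ∧ dy ∧ dz + (3*z) dx ∧ dy ∧ dw + (-3*x) dy ∧ dz ∧ dw

For a 2-form omega = sum_{i<j} g_{ij} dx_i ∧ dx_j, the exterior derivative is
  d(omega) = sum_{i<j} d(g_{ij}) ∧ dx_i ∧ dx_j = sum_{i<j, k} (∂g_{ij}/∂x_k) dx_k ∧ dx_i ∧ dx_j.
Expand each term, using dx_k ∧ dx_i ∧ dx_j = sgn(permutation) dx_{(a)} ∧ dx_{(b)} ∧ dx_{(c)} with (a < b < c) sorted:
  d(x*(-x + 2*z - 1)) includes (∂/∂x)(x*(-x + 2*z - 1)) dx = (-2*x + 2*z - 1) dx, which multiplied by dy ∧ dz gives (-2*x + 2*z - 1) dx ∧ dy ∧ dz
  d(3*w*y + 3*x*z) includes (∂/∂x)(3*w*y + 3*x*z) dx = (3*z) dx, which multiplied by dy ∧ dw gives (3*z) dx ∧ dy ∧ dw
  d(3*w*y + 3*x*z) includes (∂/∂z)(3*w*y + 3*x*z) dz = (3*x) dz, which multiplied by dy ∧ dw gives (-3*x) dy ∧ dz ∧ dw
Collecting like 3-forms: d(omega) = (-2*x + 2*z - 1) dx ∧ dy ∧ dz + (3*z) dx ∧ dy ∧ dw + (-3*x) dy ∧ dz ∧ dw.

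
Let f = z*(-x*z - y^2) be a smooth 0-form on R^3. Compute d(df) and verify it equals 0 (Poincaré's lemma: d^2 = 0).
d(df) = 0

Step 1: df = sum_i (∂f/∂x_i) dx_i = (-z^2) dx + (-2*y*z) dy + (-2*x*z - y^2) dz.
Step 2: Apply d again. Using the 1-form formula, the coefficient of dx ∧ dy in d(df) is ∂^2 f/∂x ∂y - ∂^2 f/∂y ∂x = (0) - (0) = 0 (equality of mixed partials for smooth f).
Similarly for dx ∧ dz and dy ∧ dz — all coefficients vanish. So d(df) = 0.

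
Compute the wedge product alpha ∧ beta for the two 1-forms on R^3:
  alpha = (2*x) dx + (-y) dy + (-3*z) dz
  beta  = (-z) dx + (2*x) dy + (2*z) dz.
alpha ∧ beta = (4*x^2 - y*z) dx ∧ dy + (z*(4*x - 3*z)) dx ∧ dz + (2*z*(3*x - y)) dy ∧ dz

Distribute the wedge, using dx_i ∧ dx_j = -dx_j ∧ dx_i and dx_i ∧ dx_i = 0. For each pair (i, j) with i < j, the coefficient of dx_i ∧ dx_j in alpha ∧ beta is (alpha_i * beta_j - alpha_j * beta_i). Collecting: alpha ∧ beta = (4*x^2 - y*z) dx ∧ dy + (z*(4*x - 3*z)) dx ∧ dz + (2*z*(3*x - y)) dy ∧ dz.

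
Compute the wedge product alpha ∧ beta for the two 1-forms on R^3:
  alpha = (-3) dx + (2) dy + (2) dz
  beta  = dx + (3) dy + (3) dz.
alpha ∧ beta = (-11) dx ∧ dy + (-11) dx ∧ dz

Distribute the wedge, using dx_i ∧ dx_j = -dx_j ∧ dx_i and dx_i ∧ dx_i = 0. For each pair (i, j) with i < j, the coefficient of dx_i ∧ dx_j in alpha ∧ beta is (alpha_i * beta_j - alpha_j * beta_i). Collecting: alpha ∧ beta = (-11) dx ∧ dy + (-11) dx ∧ dz.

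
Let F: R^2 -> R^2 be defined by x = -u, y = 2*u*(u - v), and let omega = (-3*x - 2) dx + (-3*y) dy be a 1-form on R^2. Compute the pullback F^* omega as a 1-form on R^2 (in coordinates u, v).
F^* omega = (-24*u^3 + 36*u^2*v - 12*u*v^2 - 3*u + 2) du + (12*u^2*(u - v)) dv

Using F^*(f dg) = (f ∘ F) d(g ∘ F), substitute each coordinate x_i by F_i(u, v) in f_i, and replace dx_i by d F_i = (∂F_i/∂u) du + (∂F_i/∂v) dv.
  For the x component: f_1(F) = 3*u - 2; d F_1 = (-1) du + (0) dv
  For the y component: f_2(F) = 6*u*(-u + v); d F_2 = (4*u - 2*v) du + (-2*u) dv
Combining and collecting du, dv coefficients:
  coeff of du: -24*u^3 + 36*u^2*v - 12*u*v^2 - 3*u + 2
  coeff of dv: 12*u^2*(u - v)
F^* omega = (-24*u^3 + 36*u^2*v - 12*u*v^2 - 3*u + 2) du + (12*u^2*(u - v)) dv.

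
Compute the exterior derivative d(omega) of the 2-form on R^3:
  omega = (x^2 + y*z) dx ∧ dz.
d(omega) = (-z) dx ∧ dy ∧ dz

For a 2-form omega = sum_{i<j} g_{ij} dx_i ∧ dx_j, the exterior derivative is
  d(omega) = sum_{i<j} d(g_{ij}) ∧ dx_i ∧ dx_j = sum_{i<j, k} (∂g_{ij}/∂x_k) dx_k ∧ dx_i ∧ dx_j.
Expand each term, using dx_k ∧ dx_i ∧ dx_j = sgn(permutation) dx_{(a)} ∧ dx_{(b)} ∧ dx_{(c)} with (a < b < c) sorted:
  d(x^2 + y*z) includes (∂/∂y)(x^2 + y*z) dy = (z) dy, which multiplied by dx ∧ dz gives (-z) dx ∧ dy ∧ dz
Collecting like 3-forms: d(omega) = (-z) dx ∧ dy ∧ dz.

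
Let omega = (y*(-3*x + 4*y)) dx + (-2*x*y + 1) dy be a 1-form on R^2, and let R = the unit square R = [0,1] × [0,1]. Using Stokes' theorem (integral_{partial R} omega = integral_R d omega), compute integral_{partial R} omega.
integral_(partial R) omega = -7/2

Stokes: integral_partial_R omega = integral_R d omega with d omega = (∂Q/∂x - ∂P/∂y) dx ∧ dy.
  ∂Q/∂x = -2*y
  ∂P/∂y = -3*x + 8*y
  integrand = ∂Q/∂x - ∂P/∂y = 3*x - 10*y.
Integrating over R: integral_0^1 integral_0^1 (3*x - 10*y) dx dy = -7/2.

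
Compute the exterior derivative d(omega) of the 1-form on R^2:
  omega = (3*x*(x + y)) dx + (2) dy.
d(omega) = (-3*x) dx ∧ dy

For a 1-form omega = sum_i f_i dx_i, the exterior derivative is
  d(omega) = sum_{i < j} (∂f_j/∂x_i - ∂f_i/∂x_j) dx_i ∧ dx_j.
  coefficient of dx ∧ dy: ∂f_2/∂x - ∂f_1/∂y = ∂(2)/∂x - ∂(3*x*(x + y))/∂y = -3*x
Assembling: d(omega) = (-3*x) dx ∧ dy.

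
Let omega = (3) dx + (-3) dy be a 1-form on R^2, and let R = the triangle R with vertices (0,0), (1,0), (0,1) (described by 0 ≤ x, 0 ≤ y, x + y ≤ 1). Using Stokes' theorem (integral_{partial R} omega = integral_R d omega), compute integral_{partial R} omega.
integral_(partial R) omega = 0

Stokes: integral_partial_R omega = integral_R d omega with d omega = (∂Q/∂x - ∂P/∂y) dx ∧ dy.
  ∂Q/∂x = 0
  ∂P/∂y = 0
  integrand = ∂Q/∂x - ∂P/∂y = 0.
Integrating over R: integral_0^1 integral_0^{1-x} (0) dy dx = 0.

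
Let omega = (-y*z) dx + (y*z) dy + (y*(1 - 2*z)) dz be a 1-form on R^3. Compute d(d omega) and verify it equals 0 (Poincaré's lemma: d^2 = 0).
d(d omega) = 0

Step 1: d omega = sum_{i<j} (∂f_j/∂x_i - ∂f_i/∂x_j) dx_i ∧ dx_j:
  coeff of dx ∧ dy: z
  coeff of dx ∧ dz: y
  coeff of dy ∧ dz: -y - 2*z + 1
Step 2: Apply d again to each 2-form coefficient. The only possible 3-form in R^3 is dx ∧ dy ∧ dz, with coefficient
  ∂(coeff of dy∧dz)/∂x - ∂(coeff of dx∧dz)/∂y + ∂(coeff of dx∧dy)/∂z
  = ∂/∂x (-y - 2*z + 1) - ∂/∂y (y) + ∂/∂z (z).
Each of these terms simplifies to sums of mixed partials that cancel in pairs. The result is 0 (by equality of mixed partials for smooth functions — Schwarz / Clairaut).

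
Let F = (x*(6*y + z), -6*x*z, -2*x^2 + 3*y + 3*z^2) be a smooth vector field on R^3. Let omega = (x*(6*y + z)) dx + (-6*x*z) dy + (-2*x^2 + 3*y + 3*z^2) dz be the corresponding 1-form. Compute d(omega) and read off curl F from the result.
d(omega) = (6*x + 3) dy ∧ dz + (5*x) dz ∧ dx + (-6*x - 6*z) dx ∧ dy; curl F = (6*x + 3, 5*x, -6*x - 6*z)

d omega = sum_{i<j} (∂f_j/∂x_i - ∂f_i/∂x_j) dx_i ∧ dx_j. Under the identification (dy ∧ dz, dz ∧ dx, dx ∧ dy) ↔ (e_x, e_y, e_z), the coefficients are exactly the components of curl F. Compute:
  ∂R/∂y - ∂Q/∂z = (3) - (-6*x) = 6*x + 3
  ∂P/∂z - ∂R/∂x = (x) - (-4*x) = 5*x
  ∂Q/∂x - ∂P/∂y = (-6*z) - (6*x) = -6*x - 6*z.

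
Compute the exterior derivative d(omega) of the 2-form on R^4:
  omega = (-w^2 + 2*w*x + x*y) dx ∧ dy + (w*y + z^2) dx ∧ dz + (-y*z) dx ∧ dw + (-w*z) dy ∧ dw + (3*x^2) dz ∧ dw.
d(omega) = (-2*w + 2*x + z) dx ∧ dy ∧ dw + (-w) dx ∧ dy ∧ dz + (6*x + 2*y) dx ∧ dz ∧ dw + (w) dy ∧ dz ∧ dw

For a 2-form omega = sum_{i<j} g_{ij} dx_i ∧ dx_j, the exterior derivative is
  d(omega) = sum_{i<j} d(g_{ij}) ∧ dx_i ∧ dx_j = sum_{i<j, k} (∂g_{ij}/∂x_k) dx_k ∧ dx_i ∧ dx_j.
Expand each term, using dx_k ∧ dx_i ∧ dx_j = sgn(permutation) dx_{(a)} ∧ dx_{(b)} ∧ dx_{(c)} with (a < b < c) sorted:
  d(-w^2 + 2*w*x + x*y) includes (∂/∂w)(-w^2 + 2*w*x + x*y) dw = (-2*w + 2*x) dw, which multiplied by dx ∧ dy gives (-2*w + 2*x) dx ∧ dy ∧ dw
  d(w*y + z^2) includes (∂/∂y)(w*y + z^2) dy = (w) dy, which multiplied by dx ∧ dz gives (-w) dx ∧ dy ∧ dz
  d(w*y + z^2) includes (∂/∂w)(w*y + z^2) dw = (y) dw, which multiplied by dx ∧ dz gives (y) dx ∧ dz ∧ dw
  d(-y*z) includes (∂/∂y)(-y*z) dy = (-z) dy, which multiplied by dx ∧ dw gives (z) dx ∧ dy ∧ dw
  d(-y*z) includes (∂/∂z)(-y*z) dz = (-y) dz, which multiplied by dx ∧ dw gives (y) dx ∧ dz ∧ dw
  d(-w*z) includes (∂/∂z)(-w*z) dz = (-w) dz, which multiplied by dy ∧ dw gives (w) dy ∧ dz ∧ dw
  d(3*x^2) includes (∂/∂x)(3*x^2) dx = (6*x) dx, which multiplied by dz ∧ dw gives (6*x) dx ∧ dz ∧ dw
Collecting like 3-forms: d(omega) = (-2*w + 2*x + z) dx ∧ dy ∧ dw + (-w) dx ∧ dy ∧ dz + (6*x + 2*y) dx ∧ dz ∧ dw + (w) dy ∧ dz ∧ dw.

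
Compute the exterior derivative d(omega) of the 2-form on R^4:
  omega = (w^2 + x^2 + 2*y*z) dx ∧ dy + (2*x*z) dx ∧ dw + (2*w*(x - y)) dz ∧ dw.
d(omega) = (2*y) dx ∧ dy ∧ dz + (2*w) dx ∧ dy ∧ dw + (2*w - 2*x) dx ∧ dz ∧ dw + (-2*w) dy ∧ dz ∧ dw

For a 2-form omega = sum_{i<j} g_{ij} dx_i ∧ dx_j, the exterior derivative is
  d(omega) = sum_{i<j} d(g_{ij}) ∧ dx_i ∧ dx_j = sum_{i<j, k} (∂g_{ij}/∂x_k) dx_k ∧ dx_i ∧ dx_j.
Expand each term, using dx_k ∧ dx_i ∧ dx_j = sgn(permutation) dx_{(a)} ∧ dx_{(b)} ∧ dx_{(c)} with (a < b < c) sorted:
  d(w^2 + x^2 + 2*y*z) includes (∂/∂z)(w^2 + x^2 + 2*y*z) dz = (2*y) dz, which multiplied by dx ∧ dy gives (2*y) dx ∧ dy ∧ dz
  d(w^2 + x^2 + 2*y*z) includes (∂/∂w)(w^2 + x^2 + 2*y*z) dw = (2*w) dw, which multiplied by dx ∧ dy gives (2*w) dx ∧ dy ∧ dw
  d(2*x*z) includes (∂/∂z)(2*x*z) dz = (2*x) dz, which multiplied by dx ∧ dw gives (-2*x) dx ∧ dz ∧ dw
  d(2*w*(x - y)) includes (∂/∂x)(2*w*(x - y)) dx = (2*w) dx, which multiplied by dz ∧ dw gives (2*w) dx ∧ dz ∧ dw
  d(2*w*(x - y)) includes (∂/∂y)(2*w*(x - y)) dy = (-2*w) dy, which multiplied by dz ∧ dw gives (-2*w) dy ∧ dz ∧ dw
Collecting like 3-forms: d(omega) = (2*y) dx ∧ dy ∧ dz + (2*w) dx ∧ dy ∧ dw + (2*w - 2*x) dx ∧ dz ∧ dw + (-2*w) dy ∧ dz ∧ dw.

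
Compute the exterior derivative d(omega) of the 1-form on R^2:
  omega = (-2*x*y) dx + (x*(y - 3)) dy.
d(omega) = (2*x + y - 3) dx ∧ dy

For a 1-form omega = sum_i f_i dx_i, the exterior derivative is
  d(omega) = sum_{i < j} (∂f_j/∂x_i - ∂f_i/∂x_j) dx_i ∧ dx_j.
  coefficient of dx ∧ dy: ∂f_2/∂x - ∂f_1/∂y = ∂(x*(y - 3))/∂x - ∂(-2*x*y)/∂y = 2*x + y - 3
Assembling: d(omega) = (2*x + y - 3) dx ∧ dy.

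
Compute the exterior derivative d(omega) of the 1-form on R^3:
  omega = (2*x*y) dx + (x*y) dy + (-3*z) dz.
d(omega) = (-2*x + y) dx ∧ dy

For a 1-form omega = sum_i f_i dx_i, the exterior derivative is
  d(omega) = sum_{i < j} (∂f_j/∂x_i - ∂f_i/∂x_j) dx_i ∧ dx_j.
  coefficient of dx ∧ dy: ∂f_2/∂x - ∂f_1/∂y = ∂(x*y)/∂x - ∂(2*x*y)/∂y = -2*x + y
Assembling: d(omega) = (-2*x + y) dx ∧ dy.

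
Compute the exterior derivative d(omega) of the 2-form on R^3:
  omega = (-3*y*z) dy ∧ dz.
d(omega) = 0

For a 2-form omega = sum_{i<j} g_{ij} dx_i ∧ dx_j, the exterior derivative is
  d(omega) = sum_{i<j} d(g_{ij}) ∧ dx_i ∧ dx_j = sum_{i<j, k} (∂g_{ij}/∂x_k) dx_k ∧ dx_i ∧ dx_j.
Expand each term, using dx_k ∧ dx_i ∧ dx_j = sgn(permutation) dx_{(a)} ∧ dx_{(b)} ∧ dx_{(c)} with (a < b < c) sorted:

Collecting like 3-forms: d(omega) = 0.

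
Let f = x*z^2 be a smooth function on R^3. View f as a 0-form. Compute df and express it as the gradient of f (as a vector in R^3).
df = (z^2) dx + (0) dy + (2*x*z) dz; grad f = (z^2, 0, 2*x*z)

For a 0-form f, d f = (∂f/∂x) dx + (∂f/∂y) dy + (∂f/∂z) dz. The components of the vector representation are exactly the entries of grad f in Cartesian coordinates:
  ∂f/∂x = z^2
  ∂f/∂y = 0
  ∂f/∂z = 2*x*z.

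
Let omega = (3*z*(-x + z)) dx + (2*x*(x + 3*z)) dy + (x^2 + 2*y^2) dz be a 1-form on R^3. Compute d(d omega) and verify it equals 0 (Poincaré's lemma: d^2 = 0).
d(d omega) = 0

Step 1: d omega = sum_{i<j} (∂f_j/∂x_i - ∂f_i/∂x_j) dx_i ∧ dx_j:
  coeff of dx ∧ dy: 4*x + 6*z
  coeff of dx ∧ dz: 5*x - 6*z
  coeff of dy ∧ dz: -6*x + 4*y
Step 2: Apply d again to each 2-form coefficient. The only possible 3-form in R^3 is dx ∧ dy ∧ dz, with coefficient
  ∂(coeff of dy∧dz)/∂x - ∂(coeff of dx∧dz)/∂y + ∂(coeff of dx∧dy)/∂z
  = ∂/∂x (-6*x + 4*y) - ∂/∂y (5*x - 6*z) + ∂/∂z (4*x + 6*z).
Each of these terms simplifies to sums of mixed partials that cancel in pairs. The result is 0 (by equality of mixed partials for smooth functions — Schwarz / Clairaut).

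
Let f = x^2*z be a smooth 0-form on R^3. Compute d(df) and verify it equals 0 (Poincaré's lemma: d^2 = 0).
d(df) = 0

Step 1: df = sum_i (∂f/∂x_i) dx_i = (2*x*z) dx + (0) dy + (x^2) dz.
Step 2: Apply d again. Using the 1-form formula, the coefficient of dx ∧ dy in d(df) is ∂^2 f/∂x ∂y - ∂^2 f/∂y ∂x = (0) - (0) = 0 (equality of mixed partials for smooth f).
Similarly for dx ∧ dz and dy ∧ dz — all coefficients vanish. So d(df) = 0.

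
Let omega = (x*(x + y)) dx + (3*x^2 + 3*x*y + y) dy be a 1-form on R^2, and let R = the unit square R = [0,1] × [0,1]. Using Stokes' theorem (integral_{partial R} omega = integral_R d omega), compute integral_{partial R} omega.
integral_(partial R) omega = 4

Stokes: integral_partial_R omega = integral_R d omega with d omega = (∂Q/∂x - ∂P/∂y) dx ∧ dy.
  ∂Q/∂x = 6*x + 3*y
  ∂P/∂y = x
  integrand = ∂Q/∂x - ∂P/∂y = 5*x + 3*y.
Integrating over R: integral_0^1 integral_0^1 (5*x + 3*y) dx dy = 4.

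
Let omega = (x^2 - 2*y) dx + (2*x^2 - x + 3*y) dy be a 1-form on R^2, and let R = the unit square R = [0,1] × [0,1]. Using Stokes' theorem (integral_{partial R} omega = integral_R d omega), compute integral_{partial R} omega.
integral_(partial R) omega = 3

Stokes: integral_partial_R omega = integral_R d omega with d omega = (∂Q/∂x - ∂P/∂y) dx ∧ dy.
  ∂Q/∂x = 4*x - 1
  ∂P/∂y = -2
  integrand = ∂Q/∂x - ∂P/∂y = 4*x + 1.
Integrating over R: integral_0^1 integral_0^1 (4*x + 1) dx dy = 3.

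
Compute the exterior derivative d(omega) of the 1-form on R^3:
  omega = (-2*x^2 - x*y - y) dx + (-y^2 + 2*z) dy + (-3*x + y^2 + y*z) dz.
d(omega) = (x + 1) dx ∧ dy + (-3) dx ∧ dz + (2*y + z - 2) dy ∧ dz

For a 1-form omega = sum_i f_i dx_i, the exterior derivative is
  d(omega) = sum_{i < j} (∂f_j/∂x_i - ∂f_i/∂x_j) dx_i ∧ dx_j.
  coefficient of dx ∧ dy: ∂f_2/∂x - ∂f_1/∂y = ∂(-y^2 + 2*z)/∂x - ∂(-2*x^2 - x*y - y)/∂y = x + 1
  coefficient of dx ∧ dz: ∂f_3/∂x - ∂f_1/∂z = ∂(-3*x + y^2 + y*z)/∂x - ∂(-2*x^2 - x*y - y)/∂z = -3
  coefficient of dy ∧ dz: ∂f_3/∂y - ∂f_2/∂z = ∂(-3*x + y^2 + y*z)/∂y - ∂(-y^2 + 2*z)/∂z = 2*y + z - 2
Assembling: d(omega) = (x + 1) dx ∧ dy + (-3) dx ∧ dz + (2*y + z - 2) dy ∧ dz.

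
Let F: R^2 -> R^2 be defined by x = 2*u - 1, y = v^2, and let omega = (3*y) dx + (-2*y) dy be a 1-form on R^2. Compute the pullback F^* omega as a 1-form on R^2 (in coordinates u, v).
F^* omega = (6*v^2) du + (-4*v^3) dv

Using F^*(f dg) = (f ∘ F) d(g ∘ F), substitute each coordinate x_i by F_i(u, v) in f_i, and replace dx_i by d F_i = (∂F_i/∂u) du + (∂F_i/∂v) dv.
  For the x component: f_1(F) = 3*v^2; d F_1 = (2) du + (0) dv
  For the y component: f_2(F) = -2*v^2; d F_2 = (0) du + (2*v) dv
Combining and collecting du, dv coefficients:
  coeff of du: 6*v^2
  coeff of dv: -4*v^3
F^* omega = (6*v^2) du + (-4*v^3) dv.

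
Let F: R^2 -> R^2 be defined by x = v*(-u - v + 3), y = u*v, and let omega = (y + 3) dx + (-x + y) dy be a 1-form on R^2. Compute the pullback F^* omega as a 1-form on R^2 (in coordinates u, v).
F^* omega = (v*(u*v + v^2 - 3*v - 3)) du + (u^2*v - u*v^2 - 3*u - 6*v + 9) dv

Using F^*(f dg) = (f ∘ F) d(g ∘ F), substitute each coordinate x_i by F_i(u, v) in f_i, and replace dx_i by d F_i = (∂F_i/∂u) du + (∂F_i/∂v) dv.
  For the x component: f_1(F) = u*v + 3; d F_1 = (-v) du + (-u - 2*v + 3) dv
  For the y component: f_2(F) = v*(2*u + v - 3); d F_2 = (v) du + (u) dv
Combining and collecting du, dv coefficients:
  coeff of du: v*(u*v + v^2 - 3*v - 3)
  coeff of dv: u^2*v - u*v^2 - 3*u - 6*v + 9
F^* omega = (v*(u*v + v^2 - 3*v - 3)) du + (u^2*v - u*v^2 - 3*u - 6*v + 9) dv.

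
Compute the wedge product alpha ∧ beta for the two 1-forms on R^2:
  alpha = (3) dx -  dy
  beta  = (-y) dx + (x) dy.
alpha ∧ beta = (3*x - y) dx ∧ dy

Distribute the wedge, using dx_i ∧ dx_j = -dx_j ∧ dx_i and dx_i ∧ dx_i = 0. For each pair (i, j) with i < j, the coefficient of dx_i ∧ dx_j in alpha ∧ beta is (alpha_i * beta_j - alpha_j * beta_i). Collecting: alpha ∧ beta = (3*x - y) dx ∧ dy.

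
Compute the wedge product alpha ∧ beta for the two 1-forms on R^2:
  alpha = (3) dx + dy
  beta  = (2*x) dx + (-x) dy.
alpha ∧ beta = (-5*x) dx ∧ dy

Distribute the wedge, using dx_i ∧ dx_j = -dx_j ∧ dx_i and dx_i ∧ dx_i = 0. For each pair (i, j) with i < j, the coefficient of dx_i ∧ dx_j in alpha ∧ beta is (alpha_i * beta_j - alpha_j * beta_i). Collecting: alpha ∧ beta = (-5*x) dx ∧ dy.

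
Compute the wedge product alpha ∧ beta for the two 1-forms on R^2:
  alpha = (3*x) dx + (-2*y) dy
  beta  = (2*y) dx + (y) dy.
alpha ∧ beta = (y*(3*x + 4*y)) dx ∧ dy

Distribute the wedge, using dx_i ∧ dx_j = -dx_j ∧ dx_i and dx_i ∧ dx_i = 0. For each pair (i, j) with i < j, the coefficient of dx_i ∧ dx_j in alpha ∧ beta is (alpha_i * beta_j - alpha_j * beta_i). Collecting: alpha ∧ beta = (y*(3*x + 4*y)) dx ∧ dy.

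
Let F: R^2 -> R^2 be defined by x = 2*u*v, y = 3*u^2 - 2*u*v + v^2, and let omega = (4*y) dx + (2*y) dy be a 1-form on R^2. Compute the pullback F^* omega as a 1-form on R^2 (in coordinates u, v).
F^* omega = (36*u^3 - 12*u^2*v + 4*u*v^2 + 4*v^3) du + (12*u^3 + 4*u^2*v - 4*u*v^2 + 4*v^3) dv

Using F^*(f dg) = (f ∘ F) d(g ∘ F), substitute each coordinate x_i by F_i(u, v) in f_i, and replace dx_i by d F_i = (∂F_i/∂u) du + (∂F_i/∂v) dv.
  For the x component: f_1(F) = 12*u^2 - 8*u*v + 4*v^2; d F_1 = (2*v) du + (2*u) dv
  For the y component: f_2(F) = 6*u^2 - 4*u*v + 2*v^2; d F_2 = (6*u - 2*v) du + (-2*u + 2*v) dv
Combining and collecting du, dv coefficients:
  coeff of du: 36*u^3 - 12*u^2*v + 4*u*v^2 + 4*v^3
  coeff of dv: 12*u^3 + 4*u^2*v - 4*u*v^2 + 4*v^3
F^* omega = (36*u^3 - 12*u^2*v + 4*u*v^2 + 4*v^3) du + (12*u^3 + 4*u^2*v - 4*u*v^2 + 4*v^3) dv.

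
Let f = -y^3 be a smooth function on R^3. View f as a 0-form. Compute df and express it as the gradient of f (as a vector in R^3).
df = (0) dx + (-3*y^2) dy + (0) dz; grad f = (0, -3*y^2, 0)

For a 0-form f, d f = (∂f/∂x) dx + (∂f/∂y) dy + (∂f/∂z) dz. The components of the vector representation are exactly the entries of grad f in Cartesian coordinates:
  ∂f/∂x = 0
  ∂f/∂y = -3*y^2
  ∂f/∂z = 0.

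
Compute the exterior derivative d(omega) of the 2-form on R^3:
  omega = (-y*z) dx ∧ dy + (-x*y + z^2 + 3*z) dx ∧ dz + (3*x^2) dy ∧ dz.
d(omega) = (7*x - y) dx ∧ dy ∧ dz

For a 2-form omega = sum_{i<j} g_{ij} dx_i ∧ dx_j, the exterior derivative is
  d(omega) = sum_{i<j} d(g_{ij}) ∧ dx_i ∧ dx_j = sum_{i<j, k} (∂g_{ij}/∂x_k) dx_k ∧ dx_i ∧ dx_j.
Expand each term, using dx_k ∧ dx_i ∧ dx_j = sgn(permutation) dx_{(a)} ∧ dx_{(b)} ∧ dx_{(c)} with (a < b < c) sorted:
  d(-y*z) includes (∂/∂z)(-y*z) dz = (-y) dz, which multiplied by dx ∧ dy gives (-y) dx ∧ dy ∧ dz
  d(-x*y + z^2 + 3*z) includes (∂/∂y)(-x*y + z^2 + 3*z) dy = (-x) dy, which multiplied by dx ∧ dz gives (x) dx ∧ dy ∧ dz
  d(3*x^2) includes (∂/∂x)(3*x^2) dx = (6*x) dx, which multiplied by dy ∧ dz gives (6*x) dx ∧ dy ∧ dz
Collecting like 3-forms: d(omega) = (7*x - y) dx ∧ dy ∧ dz.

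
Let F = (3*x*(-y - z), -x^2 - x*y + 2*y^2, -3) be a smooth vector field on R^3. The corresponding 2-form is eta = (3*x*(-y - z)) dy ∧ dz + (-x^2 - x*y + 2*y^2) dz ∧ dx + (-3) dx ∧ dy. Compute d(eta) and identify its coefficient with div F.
d(eta) = (-x + y - 3*z) dx ∧ dy ∧ dz; div F = -x + y - 3*z

For a 2-form in R^3 of the form above, applying d gives a 3-form with coefficient ∂P/∂x + ∂Q/∂y + ∂R/∂z:
  ∂P/∂x = -3*y - 3*z
  ∂Q/∂y = -x + 4*y
  ∂R/∂z = 0
Sum = -x + y - 3*z, which is exactly div F.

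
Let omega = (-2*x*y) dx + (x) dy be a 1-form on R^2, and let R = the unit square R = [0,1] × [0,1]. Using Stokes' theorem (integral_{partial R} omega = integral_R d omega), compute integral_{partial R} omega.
integral_(partial R) omega = 2

Stokes: integral_partial_R omega = integral_R d omega with d omega = (∂Q/∂x - ∂P/∂y) dx ∧ dy.
  ∂Q/∂x = 1
  ∂P/∂y = -2*x
  integrand = ∂Q/∂x - ∂P/∂y = 2*x + 1.
Integrating over R: integral_0^1 integral_0^1 (2*x + 1) dx dy = 2.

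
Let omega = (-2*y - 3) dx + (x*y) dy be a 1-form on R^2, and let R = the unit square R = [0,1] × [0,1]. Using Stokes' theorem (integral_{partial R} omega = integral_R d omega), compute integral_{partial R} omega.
integral_(partial R) omega = 5/2

Stokes: integral_partial_R omega = integral_R d omega with d omega = (∂Q/∂x - ∂P/∂y) dx ∧ dy.
  ∂Q/∂x = y
  ∂P/∂y = -2
  integrand = ∂Q/∂x - ∂P/∂y = y + 2.
Integrating over R: integral_0^1 integral_0^1 (y + 2) dx dy = 5/2.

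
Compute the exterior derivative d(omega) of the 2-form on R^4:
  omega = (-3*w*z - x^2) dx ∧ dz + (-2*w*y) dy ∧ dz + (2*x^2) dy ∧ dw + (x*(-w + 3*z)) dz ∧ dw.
d(omega) = (-w) dx ∧ dz ∧ dw + (-2*y) dy ∧ dz ∧ dw + (4*x) dx ∧ dy ∧ dw

For a 2-form omega = sum_{i<j} g_{ij} dx_i ∧ dx_j, the exterior derivative is
  d(omega) = sum_{i<j} d(g_{ij}) ∧ dx_i ∧ dx_j = sum_{i<j, k} (∂g_{ij}/∂x_k) dx_k ∧ dx_i ∧ dx_j.
Expand each term, using dx_k ∧ dx_i ∧ dx_j = sgn(permutation) dx_{(a)} ∧ dx_{(b)} ∧ dx_{(c)} with (a < b < c) sorted:
  d(-3*w*z - x^2) includes (∂/∂w)(-3*w*z - x^2) dw = (-3*z) dw, which multiplied by dx ∧ dz gives (-3*z) dx ∧ dz ∧ dw
  d(-2*w*y) includes (∂/∂w)(-2*w*y) dw = (-2*y) dw, which multiplied by dy ∧ dz gives (-2*y) dy ∧ dz ∧ dw
  d(2*x^2) includes (∂/∂x)(2*x^2) dx = (4*x) dx, which multiplied by dy ∧ dw gives (4*x) dx ∧ dy ∧ dw
  d(x*(-w + 3*z)) includes (∂/∂x)(x*(-w + 3*z)) dx = (-w + 3*z) dx, which multiplied by dz ∧ dw gives (-w + 3*z) dx ∧ dz ∧ dw
Collecting like 3-forms: d(omega) = (-w) dx ∧ dz ∧ dw + (-2*y) dy ∧ dz ∧ dw + (4*x) dx ∧ dy ∧ dw.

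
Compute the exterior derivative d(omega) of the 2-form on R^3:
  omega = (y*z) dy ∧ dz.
d(omega) = 0

For a 2-form omega = sum_{i<j} g_{ij} dx_i ∧ dx_j, the exterior derivative is
  d(omega) = sum_{i<j} d(g_{ij}) ∧ dx_i ∧ dx_j = sum_{i<j, k} (∂g_{ij}/∂x_k) dx_k ∧ dx_i ∧ dx_j.
Expand each term, using dx_k ∧ dx_i ∧ dx_j = sgn(permutation) dx_{(a)} ∧ dx_{(b)} ∧ dx_{(c)} with (a < b < c) sorted:

Collecting like 3-forms: d(omega) = 0.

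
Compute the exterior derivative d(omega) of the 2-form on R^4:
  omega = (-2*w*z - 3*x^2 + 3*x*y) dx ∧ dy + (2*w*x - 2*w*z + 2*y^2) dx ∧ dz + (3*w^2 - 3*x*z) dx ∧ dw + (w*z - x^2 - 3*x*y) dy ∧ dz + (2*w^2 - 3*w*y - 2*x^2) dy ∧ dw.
d(omega) = (-2*w - 2*x - 7*y) dx ∧ dy ∧ dz + (-4*x - 2*z) dx ∧ dy ∧ dw + (5*x - 2*z) dx ∧ dz ∧ dw + (z) dy ∧ dz ∧ dw

For a 2-form omega = sum_{i<j} g_{ij} dx_i ∧ dx_j, the exterior derivative is
  d(omega) = sum_{i<j} d(g_{ij}) ∧ dx_i ∧ dx_j = sum_{i<j, k} (∂g_{ij}/∂x_k) dx_k ∧ dx_i ∧ dx_j.
Expand each term, using dx_k ∧ dx_i ∧ dx_j = sgn(permutation) dx_{(a)} ∧ dx_{(b)} ∧ dx_{(c)} with (a < b < c) sorted:
  d(-2*w*z - 3*x^2 + 3*x*y) includes (∂/∂z)(-2*w*z - 3*x^2 + 3*x*y) dz = (-2*w) dz, which multiplied by dx ∧ dy gives (-2*w) dx ∧ dy ∧ dz
  d(-2*w*z - 3*x^2 + 3*x*y) includes (∂/∂w)(-2*w*z - 3*x^2 + 3*x*y) dw = (-2*z) dw, which multiplied by dx ∧ dy gives (-2*z) dx ∧ dy ∧ dw
  d(2*w*x - 2*w*z + 2*y^2) includes (∂/∂y)(2*w*x - 2*w*z + 2*y^2) dy = (4*y) dy, which multiplied by dx ∧ dz gives (-4*y) dx ∧ dy ∧ dz
  d(2*w*x - 2*w*z + 2*y^2) includes (∂/∂w)(2*w*x - 2*w*z + 2*y^2) dw = (2*x - 2*z) dw, which multiplied by dx ∧ dz gives (2*x - 2*z) dx ∧ dz ∧ dw
  d(3*w^2 - 3*x*z) includes (∂/∂z)(3*w^2 - 3*x*z) dz = (-3*x) dz, which multiplied by dx ∧ dw gives (3*x) dx ∧ dz ∧ dw
  d(w*z - x^2 - 3*x*y) includes (∂/∂x)(w*z - x^2 - 3*x*y) dx = (-2*x - 3*y) dx, which multiplied by dy ∧ dz gives (-2*x - 3*y) dx ∧ dy ∧ dz
  d(w*z - x^2 - 3*x*y) includes (∂/∂w)(w*z - x^2 - 3*x*y) dw = (z) dw, which multiplied by dy ∧ dz gives (z) dy ∧ dz ∧ dw
  d(2*w^2 - 3*w*y - 2*x^2) includes (∂/∂x)(2*w^2 - 3*w*y - 2*x^2) dx = (-4*x) dx, which multiplied by dy ∧ dw gives (-4*x) dx ∧ dy ∧ dw
Collecting like 3-forms: d(omega) = (-2*w - 2*x - 7*y) dx ∧ dy ∧ dz + (-4*x - 2*z) dx ∧ dy ∧ dw + (5*x - 2*z) dx ∧ dz ∧ dw + (z) dy ∧ dz ∧ dw.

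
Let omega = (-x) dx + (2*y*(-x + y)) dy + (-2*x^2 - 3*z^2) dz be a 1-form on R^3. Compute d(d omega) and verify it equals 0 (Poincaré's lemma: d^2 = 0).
d(d omega) = 0

Step 1: d omega = sum_{i<j} (∂f_j/∂x_i - ∂f_i/∂x_j) dx_i ∧ dx_j:
  coeff of dx ∧ dy: -2*y
  coeff of dx ∧ dz: -4*x
  coeff of dy ∧ dz: 0
Step 2: Apply d again to each 2-form coefficient. The only possible 3-form in R^3 is dx ∧ dy ∧ dz, with coefficient
  ∂(coeff of dy∧dz)/∂x - ∂(coeff of dx∧dz)/∂y + ∂(coeff of dx∧dy)/∂z
  = ∂/∂x (0) - ∂/∂y (-4*x) + ∂/∂z (-2*y).
Each of these terms simplifies to sums of mixed partials that cancel in pairs. The result is 0 (by equality of mixed partials for smooth functions — Schwarz / Clairaut).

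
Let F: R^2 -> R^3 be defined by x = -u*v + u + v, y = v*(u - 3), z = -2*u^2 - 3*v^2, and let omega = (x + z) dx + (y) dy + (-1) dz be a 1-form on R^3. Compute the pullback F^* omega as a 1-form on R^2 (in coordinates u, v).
F^* omega = (2*u^2*v - 2*u^2 + 2*u*v^2 - 2*u*v + 5*u + 3*v^3 - 7*v^2 + v) du + (2*u^3 + 2*u^2*v - 3*u^2 + 3*u*v^2 - 8*u*v + u - 3*v^2 + 16*v) dv

Using F^*(f dg) = (f ∘ F) d(g ∘ F), substitute each coordinate x_i by F_i(u, v) in f_i, and replace dx_i by d F_i = (∂F_i/∂u) du + (∂F_i/∂v) dv.
  For the x component: f_1(F) = -2*u^2 - u*v + u - 3*v^2 + v; d F_1 = (1 - v) du + (1 - u) dv
  For the y component: f_2(F) = v*(u - 3); d F_2 = (v) du + (u - 3) dv
  For the z component: f_3(F) = -1; d F_3 = (-4*u) du + (-6*v) dv
Combining and collecting du, dv coefficients:
  coeff of du: 2*u^2*v - 2*u^2 + 2*u*v^2 - 2*u*v + 5*u + 3*v^3 - 7*v^2 + v
  coeff of dv: 2*u^3 + 2*u^2*v - 3*u^2 + 3*u*v^2 - 8*u*v + u - 3*v^2 + 16*v
F^* omega = (2*u^2*v - 2*u^2 + 2*u*v^2 - 2*u*v + 5*u + 3*v^3 - 7*v^2 + v) du + (2*u^3 + 2*u^2*v - 3*u^2 + 3*u*v^2 - 8*u*v + u - 3*v^2 + 16*v) dv.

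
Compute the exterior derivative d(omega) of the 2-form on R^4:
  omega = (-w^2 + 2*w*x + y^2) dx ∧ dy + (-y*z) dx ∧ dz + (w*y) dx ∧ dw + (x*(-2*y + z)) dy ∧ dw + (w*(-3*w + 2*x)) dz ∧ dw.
d(omega) = (-3*w + 2*x - 2*y + z) dx ∧ dy ∧ dw + (z) dx ∧ dy ∧ dz + (-x) dy ∧ dz ∧ dw + (2*w) dx ∧ dz ∧ dw

For a 2-form omega = sum_{i<j} g_{ij} dx_i ∧ dx_j, the exterior derivative is
  d(omega) = sum_{i<j} d(g_{ij}) ∧ dx_i ∧ dx_j = sum_{i<j, k} (∂g_{ij}/∂x_k) dx_k ∧ dx_i ∧ dx_j.
Expand each term, using dx_k ∧ dx_i ∧ dx_j = sgn(permutation) dx_{(a)} ∧ dx_{(b)} ∧ dx_{(c)} with (a < b < c) sorted:
  d(-w^2 + 2*w*x + y^2) includes (∂/∂w)(-w^2 + 2*w*x + y^2) dw = (-2*w + 2*x) dw, which multiplied by dx ∧ dy gives (-2*w + 2*x) dx ∧ dy ∧ dw
  d(-y*z) includes (∂/∂y)(-y*z) dy = (-z) dy, which multiplied by dx ∧ dz gives (z) dx ∧ dy ∧ dz
  d(w*y) includes (∂/∂y)(w*y) dy = (w) dy, which multiplied by dx ∧ dw gives (-w) dx ∧ dy ∧ dw
  d(x*(-2*y + z)) includes (∂/∂x)(x*(-2*y + z)) dx = (-2*y + z) dx, which multiplied by dy ∧ dw gives (-2*y + z) dx ∧ dy ∧ dw
  d(x*(-2*y + z)) includes (∂/∂z)(x*(-2*y + z)) dz = (x) dz, which multiplied by dy ∧ dw gives (-x) dy ∧ dz ∧ dw
  d(w*(-3*w + 2*x)) includes (∂/∂x)(w*(-3*w + 2*x)) dx = (2*w) dx, which multiplied by dz ∧ dw gives (2*w) dx ∧ dz ∧ dw
Collecting like 3-forms: d(omega) = (-3*w + 2*x - 2*y + z) dx ∧ dy ∧ dw + (z) dx ∧ dy ∧ dz + (-x) dy ∧ dz ∧ dw + (2*w) dx ∧ dz ∧ dw.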